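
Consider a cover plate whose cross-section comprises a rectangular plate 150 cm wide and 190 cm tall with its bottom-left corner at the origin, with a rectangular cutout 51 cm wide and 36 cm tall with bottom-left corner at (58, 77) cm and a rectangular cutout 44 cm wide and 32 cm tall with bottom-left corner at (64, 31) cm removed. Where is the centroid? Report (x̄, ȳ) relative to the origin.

Part | A | x̄ᵢ | ȳᵢ | A·x̄ᵢ | A·ȳᵢ
plate | 28500.00 | 75.00 | 95.00 | 2137500.00 | 2707500.00
hole 1 | -1836.00 | 83.50 | 95.00 | -153306.00 | -174420.00
hole 2 | -1408.00 | 86.00 | 47.00 | -121088.00 | -66176.00
Σ | 25256.00 |  |  | 1863106.00 | 2466904.00
x̄ = 1863106.00 / 25256.00 = 73.77 cm
ȳ = 2466904.00 / 25256.00 = 97.68 cm

x̄ = 73.77 cm, ȳ = 97.68 cm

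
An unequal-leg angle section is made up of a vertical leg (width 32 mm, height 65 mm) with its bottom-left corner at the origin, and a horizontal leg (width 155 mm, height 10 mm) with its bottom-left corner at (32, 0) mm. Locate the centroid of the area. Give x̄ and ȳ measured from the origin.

x̄ = 55.92 mm, ȳ = 20.76 mm

vertical leg: A = 32 × 65 = 2080.00, centroid at (16.00, 32.50).
horizontal leg: A = 155 × 10 = 1550.00, centroid at (109.50, 5.00).
ΣA = 3630.00 mm², ΣAx̄ = 203005.00 mm³, ΣAȳ = 75350.00 mm³.
x̄ = 203005.00/3630.00 = 55.92 mm; ȳ = 75350.00/3630.00 = 20.76 mm.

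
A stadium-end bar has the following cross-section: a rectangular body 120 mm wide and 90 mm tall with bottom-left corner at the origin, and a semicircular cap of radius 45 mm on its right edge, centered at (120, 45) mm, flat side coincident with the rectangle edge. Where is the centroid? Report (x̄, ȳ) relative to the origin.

Part | A | x̄ᵢ | ȳᵢ | A·x̄ᵢ | A·ȳᵢ
rectangular body | 10800.00 | 60.00 | 45.00 | 648000.00 | 486000.00
semicircular end | 3180.86 | 139.10 | 45.00 | 442453.51 | 143138.82
Σ | 13980.86 |  |  | 1090453.51 | 629138.82
x̄ = 1090453.51 / 13980.86 = 78.00 mm
ȳ = 629138.82 / 13980.86 = 45.00 mm

x̄ = 78.00 mm, ȳ = 45.00 mm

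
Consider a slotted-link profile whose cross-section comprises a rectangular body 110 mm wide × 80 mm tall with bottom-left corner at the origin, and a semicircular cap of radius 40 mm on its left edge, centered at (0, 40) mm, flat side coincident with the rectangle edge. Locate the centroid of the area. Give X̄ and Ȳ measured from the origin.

rectangular body: A = 110 × 80 = 8800.00, centroid at (55.00, 40.00).
semicircular end: A = ½π·40² = 2513.27, centroid at (-16.98, 40.00).
ΣA = 11313.27 mm²
ΣAX̄ = (8800.00)(55.00) + (2513.27)(-16.98) = 441333.33 mm³
ΣAȲ = (8800.00)(40.00) + (2513.27)(40.00) = 452530.96 mm³
X̄ = 441333.33 / 11313.27 = 39.01 mm
Ȳ = 452530.96 / 11313.27 = 40.00 mm

X̄ = 39.01 mm, Ȳ = 40.00 mm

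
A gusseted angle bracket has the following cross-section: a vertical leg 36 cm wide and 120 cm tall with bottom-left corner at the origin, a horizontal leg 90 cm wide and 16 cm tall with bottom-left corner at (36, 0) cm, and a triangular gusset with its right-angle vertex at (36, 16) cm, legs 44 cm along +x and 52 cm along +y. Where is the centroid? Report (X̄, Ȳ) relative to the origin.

Part | A | x̄ᵢ | ȳᵢ | A·x̄ᵢ | A·ȳᵢ
vertical leg | 4320.00 | 18.00 | 60.00 | 77760.00 | 259200.00
horizontal leg | 1440.00 | 81.00 | 8.00 | 116640.00 | 11520.00
gusset | 1144.00 | 50.67 | 33.33 | 57962.67 | 38133.33
Σ | 6904.00 |  |  | 252362.67 | 308853.33
X̄ = 252362.67 / 6904.00 = 36.55 cm
Ȳ = 308853.33 / 6904.00 = 44.74 cm

X̄ = 36.55 cm, Ȳ = 44.74 cm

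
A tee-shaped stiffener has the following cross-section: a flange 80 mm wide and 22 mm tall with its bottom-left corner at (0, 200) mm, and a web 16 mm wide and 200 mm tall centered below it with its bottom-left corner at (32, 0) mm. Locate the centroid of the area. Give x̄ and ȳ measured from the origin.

Part | A | x̄ᵢ | ȳᵢ | A·x̄ᵢ | A·ȳᵢ
web | 3200.00 | 40.00 | 100.00 | 128000.00 | 320000.00
flange | 1760.00 | 40.00 | 211.00 | 70400.00 | 371360.00
Σ | 4960.00 |  |  | 198400.00 | 691360.00
x̄ = 198400.00 / 4960.00 = 40.00 mm
ȳ = 691360.00 / 4960.00 = 139.39 mm

x̄ = 40.00 mm, ȳ = 139.39 mm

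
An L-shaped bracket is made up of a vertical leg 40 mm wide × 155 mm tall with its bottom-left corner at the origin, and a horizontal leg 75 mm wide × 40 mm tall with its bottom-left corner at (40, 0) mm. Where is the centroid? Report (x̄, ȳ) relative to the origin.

Part | A | x̄ᵢ | ȳᵢ | A·x̄ᵢ | A·ȳᵢ
vertical leg | 6200.00 | 20.00 | 77.50 | 124000.00 | 480500.00
horizontal leg | 3000.00 | 77.50 | 20.00 | 232500.00 | 60000.00
Σ | 9200.00 |  |  | 356500.00 | 540500.00
x̄ = 356500.00 / 9200.00 = 38.75 mm
ȳ = 540500.00 / 9200.00 = 58.75 mm

x̄ = 38.75 mm, ȳ = 58.75 mm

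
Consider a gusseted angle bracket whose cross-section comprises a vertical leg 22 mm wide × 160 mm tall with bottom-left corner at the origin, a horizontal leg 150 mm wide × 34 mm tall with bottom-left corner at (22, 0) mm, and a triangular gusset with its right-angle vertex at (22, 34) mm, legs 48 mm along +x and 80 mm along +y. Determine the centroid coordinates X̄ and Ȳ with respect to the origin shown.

vertical leg: A = 22 × 160 = 3520.00, centroid at (11.00, 80.00).
horizontal leg: A = 150 × 34 = 5100.00, centroid at (97.00, 17.00).
gusset: A = ½·48·80 = 1920.00, centroid at (38.00, 60.67).
ΣA = 10540.00 mm²
ΣAX̄ = (3520.00)(11.00) + (5100.00)(97.00) + (1920.00)(38.00) = 606380.00 mm³
ΣAȲ = (3520.00)(80.00) + (5100.00)(17.00) + (1920.00)(60.67) = 484780.00 mm³
X̄ = 606380.00 / 10540.00 = 57.53 mm
Ȳ = 484780.00 / 10540.00 = 45.99 mm

X̄ = 57.53 mm, Ȳ = 45.99 mm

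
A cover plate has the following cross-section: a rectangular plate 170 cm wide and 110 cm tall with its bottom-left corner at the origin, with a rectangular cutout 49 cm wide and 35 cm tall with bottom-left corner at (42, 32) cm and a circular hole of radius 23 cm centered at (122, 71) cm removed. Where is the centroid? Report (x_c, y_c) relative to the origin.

x_c = 83.06 cm, y_c = 53.88 cm

Part | A | x̄ᵢ | ȳᵢ | A·x̄ᵢ | A·ȳᵢ
plate | 18700.00 | 85.00 | 55.00 | 1589500.00 | 1028500.00
hole 1 | -1715.00 | 66.50 | 49.50 | -114047.50 | -84892.50
hole 2 | -1661.90 | 122.00 | 71.00 | -202752.11 | -117995.08
Σ | 15323.10 |  |  | 1272700.39 | 825612.42
x_c = 1272700.39 / 15323.10 = 83.06 cm
y_c = 825612.42 / 15323.10 = 53.88 cm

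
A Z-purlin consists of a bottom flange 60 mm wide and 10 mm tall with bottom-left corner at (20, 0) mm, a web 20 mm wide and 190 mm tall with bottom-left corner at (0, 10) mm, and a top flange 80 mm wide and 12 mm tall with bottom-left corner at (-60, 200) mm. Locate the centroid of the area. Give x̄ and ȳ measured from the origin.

Part | A | x̄ᵢ | ȳᵢ | A·x̄ᵢ | A·ȳᵢ
bottom flange | 600.00 | 50.00 | 5.00 | 30000.00 | 3000.00
web | 3800.00 | 10.00 | 105.00 | 38000.00 | 399000.00
top flange | 960.00 | -20.00 | 206.00 | -19200.00 | 197760.00
Σ | 5360.00 |  |  | 48800.00 | 599760.00
x̄ = 48800.00 / 5360.00 = 9.10 mm
ȳ = 599760.00 / 5360.00 = 111.90 mm

x̄ = 9.10 mm, ȳ = 111.90 mm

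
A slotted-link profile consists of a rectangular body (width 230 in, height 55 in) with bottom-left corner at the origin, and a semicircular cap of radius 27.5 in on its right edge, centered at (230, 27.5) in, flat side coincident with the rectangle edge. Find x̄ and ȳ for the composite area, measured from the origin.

rectangular body: A = 230 × 55 = 12650.00, centroid at (115.00, 27.50).
semicircular end: A = ½π·27.5² = 1187.91, centroid at (241.67, 27.50).
ΣA = 13837.91 in², ΣAx̄ = 1741834.97 in³, ΣAȳ = 380542.65 in³.
x̄ = 1741834.97/13837.91 = 125.87 in; ȳ = 380542.65/13837.91 = 27.50 in.

x̄ = 125.87 in, ȳ = 27.50 in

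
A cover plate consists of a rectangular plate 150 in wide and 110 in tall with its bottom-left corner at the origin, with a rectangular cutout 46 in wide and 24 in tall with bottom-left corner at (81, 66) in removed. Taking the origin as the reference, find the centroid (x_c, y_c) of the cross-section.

plate: A = 150 × 110 = 16500.00, centroid at (75.00, 55.00).
hole: A = −(46 × 24) = -1104.00, centroid at (104.00, 78.00).
ΣA = 15396.00 in²
ΣAx_c = (16500.00)(75.00) + (-1104.00)(104.00) = 1122684.00 in³
ΣAy_c = (16500.00)(55.00) + (-1104.00)(78.00) = 821388.00 in³
x_c = 1122684.00 / 15396.00 = 72.92 in
y_c = 821388.00 / 15396.00 = 53.35 in

x_c = 72.92 in, y_c = 53.35 in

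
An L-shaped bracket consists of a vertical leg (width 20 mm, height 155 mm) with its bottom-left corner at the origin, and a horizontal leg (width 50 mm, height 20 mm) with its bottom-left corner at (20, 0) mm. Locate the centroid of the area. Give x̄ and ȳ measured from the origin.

vertical leg: A = 20 × 155 = 3100.00, centroid at (10.00, 77.50).
horizontal leg: A = 50 × 20 = 1000.00, centroid at (45.00, 10.00).
ΣA = 4100.00 mm²
ΣAx̄ = (3100.00)(10.00) + (1000.00)(45.00) = 76000.00 mm³
ΣAȳ = (3100.00)(77.50) + (1000.00)(10.00) = 250250.00 mm³
x̄ = 76000.00 / 4100.00 = 18.54 mm
ȳ = 250250.00 / 4100.00 = 61.04 mm

x̄ = 18.54 mm, ȳ = 61.04 mm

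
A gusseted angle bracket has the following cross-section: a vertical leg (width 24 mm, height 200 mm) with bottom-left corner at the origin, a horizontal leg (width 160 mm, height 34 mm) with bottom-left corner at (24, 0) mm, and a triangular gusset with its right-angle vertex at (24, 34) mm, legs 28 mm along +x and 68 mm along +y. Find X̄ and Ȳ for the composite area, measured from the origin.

vertical leg: A = 24 × 200 = 4800.00, centroid at (12.00, 100.00).
horizontal leg: A = 160 × 34 = 5440.00, centroid at (104.00, 17.00).
gusset: A = ½·28·68 = 952.00, centroid at (33.33, 56.67).
ΣA = 11192.00 mm²
ΣAX̄ = (4800.00)(12.00) + (5440.00)(104.00) + (952.00)(33.33) = 655093.33 mm³
ΣAȲ = (4800.00)(100.00) + (5440.00)(17.00) + (952.00)(56.67) = 626426.67 mm³
X̄ = 655093.33 / 11192.00 = 58.53 mm
Ȳ = 626426.67 / 11192.00 = 55.97 mm

X̄ = 58.53 mm, Ȳ = 55.97 mm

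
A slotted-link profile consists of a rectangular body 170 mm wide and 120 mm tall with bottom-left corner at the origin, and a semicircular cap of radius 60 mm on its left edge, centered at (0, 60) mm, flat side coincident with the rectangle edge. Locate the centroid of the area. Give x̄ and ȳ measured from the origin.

x̄ = 61.03 mm, ȳ = 60.00 mm

rectangular body: A = 170 × 120 = 20400.00, centroid at (85.00, 60.00).
semicircular end: A = ½π·60² = 5654.87, centroid at (-25.46, 60.00).
ΣA = 26054.87 mm², ΣAx̄ = 1590000.00 mm³, ΣAȳ = 1563292.01 mm³.
x̄ = 1590000.00/26054.87 = 61.03 mm; ȳ = 1563292.01/26054.87 = 60.00 mm.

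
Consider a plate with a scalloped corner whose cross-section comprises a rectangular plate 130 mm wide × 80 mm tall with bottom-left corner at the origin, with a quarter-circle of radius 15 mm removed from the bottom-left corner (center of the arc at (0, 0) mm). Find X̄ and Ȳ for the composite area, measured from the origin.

X̄ = 66.01 mm, Ȳ = 40.58 mm

plate: A = 130 × 80 = 10400.00, centroid at (65.00, 40.00).
removed quarter-circle: A = −¼π·15² = -176.71, centroid at (6.37, 6.37).
ΣA = 10223.29 mm², ΣAX̄ = 674875.00 mm³, ΣAȲ = 414875.00 mm³.
X̄ = 674875.00/10223.29 = 66.01 mm; Ȳ = 414875.00/10223.29 = 40.58 mm.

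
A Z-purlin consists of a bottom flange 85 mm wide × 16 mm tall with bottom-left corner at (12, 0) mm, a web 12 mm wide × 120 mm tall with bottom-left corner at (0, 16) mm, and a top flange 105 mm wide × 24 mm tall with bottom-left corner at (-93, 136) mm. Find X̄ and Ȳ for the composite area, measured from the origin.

bottom flange: A = 85 × 16 = 1360.00, centroid at (54.50, 8.00).
web: A = 12 × 120 = 1440.00, centroid at (6.00, 76.00).
top flange: A = 105 × 24 = 2520.00, centroid at (-40.50, 148.00).
ΣA = 5320.00 mm²
ΣAX̄ = (1360.00)(54.50) + (1440.00)(6.00) + (2520.00)(-40.50) = -19300.00 mm³
ΣAȲ = (1360.00)(8.00) + (1440.00)(76.00) + (2520.00)(148.00) = 493280.00 mm³
X̄ = -19300.00 / 5320.00 = -3.63 mm
Ȳ = 493280.00 / 5320.00 = 92.72 mm

X̄ = -3.63 mm, Ȳ = 92.72 mm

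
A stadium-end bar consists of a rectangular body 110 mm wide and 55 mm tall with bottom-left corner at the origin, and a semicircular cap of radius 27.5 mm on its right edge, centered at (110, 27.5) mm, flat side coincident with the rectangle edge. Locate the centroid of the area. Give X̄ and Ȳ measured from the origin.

rectangular body: A = 110 × 55 = 6050.00, centroid at (55.00, 27.50).
semicircular end: A = ½π·27.5² = 1187.91, centroid at (121.67, 27.50).
ΣA = 7237.91 mm²
ΣAX̄ = (6050.00)(55.00) + (1187.91)(121.67) = 477285.20 mm³
ΣAȲ = (6050.00)(27.50) + (1187.91)(27.50) = 199042.65 mm³
X̄ = 477285.20 / 7237.91 = 65.94 mm
Ȳ = 199042.65 / 7237.91 = 27.50 mm

X̄ = 65.94 mm, Ȳ = 27.50 mm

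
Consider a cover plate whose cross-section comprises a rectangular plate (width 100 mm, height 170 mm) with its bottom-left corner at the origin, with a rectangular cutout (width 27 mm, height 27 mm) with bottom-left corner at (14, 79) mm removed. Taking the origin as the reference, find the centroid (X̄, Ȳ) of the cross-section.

plate: A = 100 × 170 = 17000.00, centroid at (50.00, 85.00).
hole: A = −(27 × 27) = -729.00, centroid at (27.50, 92.50).
ΣA = 16271.00 mm², ΣAX̄ = 829952.50 mm³, ΣAȲ = 1377567.50 mm³.
X̄ = 829952.50/16271.00 = 51.01 mm; Ȳ = 1377567.50/16271.00 = 84.66 mm.

X̄ = 51.01 mm, Ȳ = 84.66 mm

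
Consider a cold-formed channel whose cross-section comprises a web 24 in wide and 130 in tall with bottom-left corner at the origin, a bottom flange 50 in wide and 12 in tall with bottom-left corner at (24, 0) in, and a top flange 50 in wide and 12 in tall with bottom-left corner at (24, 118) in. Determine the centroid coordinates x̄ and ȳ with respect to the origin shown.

x̄ = 22.28 in, ȳ = 65.00 in

web: A = 24 × 130 = 3120.00, centroid at (12.00, 65.00).
bottom flange: A = 50 × 12 = 600.00, centroid at (49.00, 6.00).
top flange: A = 50 × 12 = 600.00, centroid at (49.00, 124.00).
ΣA = 4320.00 in²
ΣAx̄ = (3120.00)(12.00) + (600.00)(49.00) + (600.00)(49.00) = 96240.00 in³
ΣAȳ = (3120.00)(65.00) + (600.00)(6.00) + (600.00)(124.00) = 280800.00 in³
x̄ = 96240.00 / 4320.00 = 22.28 in
ȳ = 280800.00 / 4320.00 = 65.00 in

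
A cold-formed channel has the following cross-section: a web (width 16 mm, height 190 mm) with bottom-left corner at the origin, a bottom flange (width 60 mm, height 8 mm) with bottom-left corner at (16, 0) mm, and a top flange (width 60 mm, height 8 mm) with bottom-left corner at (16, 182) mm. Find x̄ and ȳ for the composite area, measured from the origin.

x̄ = 17.12 mm, ȳ = 95.00 mm

Part | A | x̄ᵢ | ȳᵢ | A·x̄ᵢ | A·ȳᵢ
web | 3040.00 | 8.00 | 95.00 | 24320.00 | 288800.00
bottom flange | 480.00 | 46.00 | 4.00 | 22080.00 | 1920.00
top flange | 480.00 | 46.00 | 186.00 | 22080.00 | 89280.00
Σ | 4000.00 |  |  | 68480.00 | 380000.00
x̄ = 68480.00 / 4000.00 = 17.12 mm
ȳ = 380000.00 / 4000.00 = 95.00 mm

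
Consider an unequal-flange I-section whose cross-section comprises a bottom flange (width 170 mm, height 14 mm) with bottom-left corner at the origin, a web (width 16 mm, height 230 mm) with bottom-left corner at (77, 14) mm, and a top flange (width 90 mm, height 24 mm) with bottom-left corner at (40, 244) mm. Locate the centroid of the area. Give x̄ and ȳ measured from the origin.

x̄ = 85.00 mm, ȳ = 127.05 mm

Part | A | x̄ᵢ | ȳᵢ | A·x̄ᵢ | A·ȳᵢ
bottom flange | 2380.00 | 85.00 | 7.00 | 202300.00 | 16660.00
web | 3680.00 | 85.00 | 129.00 | 312800.00 | 474720.00
top flange | 2160.00 | 85.00 | 256.00 | 183600.00 | 552960.00
Σ | 8220.00 |  |  | 698700.00 | 1044340.00
x̄ = 698700.00 / 8220.00 = 85.00 mm
ȳ = 1044340.00 / 8220.00 = 127.05 mm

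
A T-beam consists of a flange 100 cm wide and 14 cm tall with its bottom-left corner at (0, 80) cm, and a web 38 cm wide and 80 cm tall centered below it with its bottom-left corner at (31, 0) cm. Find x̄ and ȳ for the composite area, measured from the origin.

Part | A | x̄ᵢ | ȳᵢ | A·x̄ᵢ | A·ȳᵢ
web | 3040.00 | 50.00 | 40.00 | 152000.00 | 121600.00
flange | 1400.00 | 50.00 | 87.00 | 70000.00 | 121800.00
Σ | 4440.00 |  |  | 222000.00 | 243400.00
x̄ = 222000.00 / 4440.00 = 50.00 cm
ȳ = 243400.00 / 4440.00 = 54.82 cm

x̄ = 50.00 cm, ȳ = 54.82 cm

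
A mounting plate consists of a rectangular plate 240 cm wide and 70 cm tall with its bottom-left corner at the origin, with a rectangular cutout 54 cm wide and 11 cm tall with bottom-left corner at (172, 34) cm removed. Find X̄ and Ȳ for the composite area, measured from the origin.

X̄ = 117.10 cm, Ȳ = 34.84 cm

plate: A = 240 × 70 = 16800.00, centroid at (120.00, 35.00).
hole: A = −(54 × 11) = -594.00, centroid at (199.00, 39.50).
ΣA = 16206.00 cm², ΣAX̄ = 1897794.00 cm³, ΣAȲ = 564537.00 cm³.
X̄ = 1897794.00/16206.00 = 117.10 cm; Ȳ = 564537.00/16206.00 = 34.84 cm.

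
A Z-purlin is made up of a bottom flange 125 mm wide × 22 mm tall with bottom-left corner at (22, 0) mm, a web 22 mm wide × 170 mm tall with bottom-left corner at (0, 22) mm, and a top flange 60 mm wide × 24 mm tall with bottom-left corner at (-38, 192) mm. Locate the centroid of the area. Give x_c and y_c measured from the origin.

x_c = 33.04 mm, y_c = 91.32 mm

bottom flange: A = 125 × 22 = 2750.00, centroid at (84.50, 11.00).
web: A = 22 × 170 = 3740.00, centroid at (11.00, 107.00).
top flange: A = 60 × 24 = 1440.00, centroid at (-8.00, 204.00).
ΣA = 7930.00 mm²
ΣAx_c = (2750.00)(84.50) + (3740.00)(11.00) + (1440.00)(-8.00) = 261995.00 mm³
ΣAy_c = (2750.00)(11.00) + (3740.00)(107.00) + (1440.00)(204.00) = 724190.00 mm³
x_c = 261995.00 / 7930.00 = 33.04 mm
y_c = 724190.00 / 7930.00 = 91.32 mm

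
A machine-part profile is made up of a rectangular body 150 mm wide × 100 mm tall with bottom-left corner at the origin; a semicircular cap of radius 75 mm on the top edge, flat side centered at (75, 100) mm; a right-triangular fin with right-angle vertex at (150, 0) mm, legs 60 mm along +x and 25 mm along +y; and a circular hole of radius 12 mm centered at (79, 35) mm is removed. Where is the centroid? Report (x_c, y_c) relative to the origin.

x_c = 77.88 mm, y_c = 78.95 mm

Part | A | x̄ᵢ | ȳᵢ | A·x̄ᵢ | A·ȳᵢ
rectangular body | 15000.00 | 75.00 | 50.00 | 1125000.00 | 750000.00
semicircular top | 8835.73 | 75.00 | 131.83 | 662679.70 | 1164822.93
triangular fin | 750.00 | 170.00 | 8.33 | 127500.00 | 6250.00
hole | -452.39 | 79.00 | 35.00 | -35738.76 | -15833.63
Σ | 24133.34 |  |  | 1879440.94 | 1905239.31
x_c = 1879440.94 / 24133.34 = 77.88 mm
y_c = 1905239.31 / 24133.34 = 78.95 mm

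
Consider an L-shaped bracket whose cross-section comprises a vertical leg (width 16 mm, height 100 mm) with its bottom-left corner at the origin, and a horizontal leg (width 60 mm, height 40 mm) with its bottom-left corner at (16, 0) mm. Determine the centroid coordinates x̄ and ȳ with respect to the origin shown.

x̄ = 30.80 mm, ȳ = 32.00 mm

vertical leg: A = 16 × 100 = 1600.00, centroid at (8.00, 50.00).
horizontal leg: A = 60 × 40 = 2400.00, centroid at (46.00, 20.00).
ΣA = 4000.00 mm²
ΣAx̄ = (1600.00)(8.00) + (2400.00)(46.00) = 123200.00 mm³
ΣAȳ = (1600.00)(50.00) + (2400.00)(20.00) = 128000.00 mm³
x̄ = 123200.00 / 4000.00 = 30.80 mm
ȳ = 128000.00 / 4000.00 = 32.00 mm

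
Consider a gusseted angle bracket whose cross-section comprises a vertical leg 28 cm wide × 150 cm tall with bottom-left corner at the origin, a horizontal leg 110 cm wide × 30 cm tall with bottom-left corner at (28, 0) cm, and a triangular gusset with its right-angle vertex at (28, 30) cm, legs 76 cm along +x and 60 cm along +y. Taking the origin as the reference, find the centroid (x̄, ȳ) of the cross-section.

Part | A | x̄ᵢ | ȳᵢ | A·x̄ᵢ | A·ȳᵢ
vertical leg | 4200.00 | 14.00 | 75.00 | 58800.00 | 315000.00
horizontal leg | 3300.00 | 83.00 | 15.00 | 273900.00 | 49500.00
gusset | 2280.00 | 53.33 | 50.00 | 121600.00 | 114000.00
Σ | 9780.00 |  |  | 454300.00 | 478500.00
x̄ = 454300.00 / 9780.00 = 46.45 cm
ȳ = 478500.00 / 9780.00 = 48.93 cm

x̄ = 46.45 cm, ȳ = 48.93 cm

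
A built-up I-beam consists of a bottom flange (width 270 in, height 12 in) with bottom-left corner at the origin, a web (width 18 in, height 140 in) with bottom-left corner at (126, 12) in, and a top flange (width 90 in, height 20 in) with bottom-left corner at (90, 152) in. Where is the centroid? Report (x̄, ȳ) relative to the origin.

x̄ = 135.00 in, ȳ = 68.48 in

Part | A | x̄ᵢ | ȳᵢ | A·x̄ᵢ | A·ȳᵢ
bottom flange | 3240.00 | 135.00 | 6.00 | 437400.00 | 19440.00
web | 2520.00 | 135.00 | 82.00 | 340200.00 | 206640.00
top flange | 1800.00 | 135.00 | 162.00 | 243000.00 | 291600.00
Σ | 7560.00 |  |  | 1020600.00 | 517680.00
x̄ = 1020600.00 / 7560.00 = 135.00 in
ȳ = 517680.00 / 7560.00 = 68.48 in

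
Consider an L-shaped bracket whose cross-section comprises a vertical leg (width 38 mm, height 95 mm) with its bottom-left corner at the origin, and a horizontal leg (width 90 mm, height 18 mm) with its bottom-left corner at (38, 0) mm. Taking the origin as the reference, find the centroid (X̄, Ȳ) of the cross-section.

vertical leg: A = 38 × 95 = 3610.00, centroid at (19.00, 47.50).
horizontal leg: A = 90 × 18 = 1620.00, centroid at (83.00, 9.00).
ΣA = 5230.00 mm², ΣAX̄ = 203050.00 mm³, ΣAȲ = 186055.00 mm³.
X̄ = 203050.00/5230.00 = 38.82 mm; Ȳ = 186055.00/5230.00 = 35.57 mm.

X̄ = 38.82 mm, Ȳ = 35.57 mm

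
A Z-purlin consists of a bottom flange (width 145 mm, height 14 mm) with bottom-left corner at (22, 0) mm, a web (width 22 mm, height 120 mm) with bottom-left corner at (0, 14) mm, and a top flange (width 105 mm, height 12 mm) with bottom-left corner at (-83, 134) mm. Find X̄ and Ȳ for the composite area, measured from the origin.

X̄ = 30.77 mm, Ȳ = 65.09 mm

bottom flange: A = 145 × 14 = 2030.00, centroid at (94.50, 7.00).
web: A = 22 × 120 = 2640.00, centroid at (11.00, 74.00).
top flange: A = 105 × 12 = 1260.00, centroid at (-30.50, 140.00).
ΣA = 5930.00 mm²
ΣAX̄ = (2030.00)(94.50) + (2640.00)(11.00) + (1260.00)(-30.50) = 182445.00 mm³
ΣAȲ = (2030.00)(7.00) + (2640.00)(74.00) + (1260.00)(140.00) = 385970.00 mm³
X̄ = 182445.00 / 5930.00 = 30.77 mm
Ȳ = 385970.00 / 5930.00 = 65.09 mm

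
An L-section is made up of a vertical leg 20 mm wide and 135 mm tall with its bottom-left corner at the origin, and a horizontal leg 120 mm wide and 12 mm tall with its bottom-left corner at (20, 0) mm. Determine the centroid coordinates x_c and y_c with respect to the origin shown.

x_c = 34.35 mm, y_c = 46.11 mm

vertical leg: A = 20 × 135 = 2700.00, centroid at (10.00, 67.50).
horizontal leg: A = 120 × 12 = 1440.00, centroid at (80.00, 6.00).
ΣA = 4140.00 mm²
ΣAx_c = (2700.00)(10.00) + (1440.00)(80.00) = 142200.00 mm³
ΣAy_c = (2700.00)(67.50) + (1440.00)(6.00) = 190890.00 mm³
x_c = 142200.00 / 4140.00 = 34.35 mm
y_c = 190890.00 / 4140.00 = 46.11 mm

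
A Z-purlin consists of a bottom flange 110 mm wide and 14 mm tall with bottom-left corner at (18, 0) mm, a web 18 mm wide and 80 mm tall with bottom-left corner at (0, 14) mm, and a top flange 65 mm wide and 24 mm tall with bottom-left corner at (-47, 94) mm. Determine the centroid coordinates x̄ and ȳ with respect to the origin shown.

x̄ = 22.63 mm, ȳ = 55.93 mm

bottom flange: A = 110 × 14 = 1540.00, centroid at (73.00, 7.00).
web: A = 18 × 80 = 1440.00, centroid at (9.00, 54.00).
top flange: A = 65 × 24 = 1560.00, centroid at (-14.50, 106.00).
ΣA = 4540.00 mm², ΣAx̄ = 102760.00 mm³, ΣAȳ = 253900.00 mm³.
x̄ = 102760.00/4540.00 = 22.63 mm; ȳ = 253900.00/4540.00 = 55.93 mm.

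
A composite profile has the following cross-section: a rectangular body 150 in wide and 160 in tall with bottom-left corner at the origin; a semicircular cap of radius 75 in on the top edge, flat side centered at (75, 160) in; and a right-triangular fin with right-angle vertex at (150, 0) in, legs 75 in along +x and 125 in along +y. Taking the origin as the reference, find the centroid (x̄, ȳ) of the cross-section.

x̄ = 87.49 in, ȳ = 101.54 in

rectangular body: A = 150 × 160 = 24000.00, centroid at (75.00, 80.00).
semicircular top: A = ½π·75² = 8835.73, centroid at (75.00, 191.83).
triangular fin: A = ½·75·125 = 4687.50, centroid at (175.00, 41.67).
ΣA = 37523.23 in², ΣAx̄ = 3282992.20 in³, ΣAȳ = 3810279.19 in³.
x̄ = 3282992.20/37523.23 = 87.49 in; ȳ = 3810279.19/37523.23 = 101.54 in.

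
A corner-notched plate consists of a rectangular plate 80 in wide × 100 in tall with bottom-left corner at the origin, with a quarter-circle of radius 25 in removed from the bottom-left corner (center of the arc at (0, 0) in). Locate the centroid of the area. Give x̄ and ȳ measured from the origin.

plate: A = 80 × 100 = 8000.00, centroid at (40.00, 50.00).
removed quarter-circle: A = −¼π·25² = -490.87, centroid at (10.61, 10.61).
ΣA = 7509.13 in²
ΣAx̄ = (8000.00)(40.00) + (-490.87)(10.61) = 314791.67 in³
ΣAȳ = (8000.00)(50.00) + (-490.87)(10.61) = 394791.67 in³
x̄ = 314791.67 / 7509.13 = 41.92 in
ȳ = 394791.67 / 7509.13 = 52.57 in

x̄ = 41.92 in, ȳ = 52.57 in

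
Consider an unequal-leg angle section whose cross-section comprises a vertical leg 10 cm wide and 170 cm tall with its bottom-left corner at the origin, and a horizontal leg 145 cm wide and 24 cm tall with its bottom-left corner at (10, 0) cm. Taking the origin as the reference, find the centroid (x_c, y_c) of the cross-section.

Part | A | x̄ᵢ | ȳᵢ | A·x̄ᵢ | A·ȳᵢ
vertical leg | 1700.00 | 5.00 | 85.00 | 8500.00 | 144500.00
horizontal leg | 3480.00 | 82.50 | 12.00 | 287100.00 | 41760.00
Σ | 5180.00 |  |  | 295600.00 | 186260.00
x_c = 295600.00 / 5180.00 = 57.07 cm
y_c = 186260.00 / 5180.00 = 35.96 cm

x_c = 57.07 cm, y_c = 35.96 cm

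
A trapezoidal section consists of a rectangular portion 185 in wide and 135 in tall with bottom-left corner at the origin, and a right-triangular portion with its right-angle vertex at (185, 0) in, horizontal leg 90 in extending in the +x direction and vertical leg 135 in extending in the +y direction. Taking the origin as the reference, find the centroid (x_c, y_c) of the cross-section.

rectangular portion: A = 185 × 135 = 24975.00, centroid at (92.50, 67.50).
triangular portion: A = ½·90·135 = 6075.00, centroid at (215.00, 45.00).
ΣA = 31050.00 in², ΣAx_c = 3616312.50 in³, ΣAy_c = 1959187.50 in³.
x_c = 3616312.50/31050.00 = 116.47 in; y_c = 1959187.50/31050.00 = 63.10 in.

x_c = 116.47 in, y_c = 63.10 in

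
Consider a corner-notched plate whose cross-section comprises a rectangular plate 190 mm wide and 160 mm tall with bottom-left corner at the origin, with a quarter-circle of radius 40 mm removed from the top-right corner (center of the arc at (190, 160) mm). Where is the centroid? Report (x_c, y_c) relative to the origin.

x_c = 91.64 mm, y_c = 77.28 mm

plate: A = 190 × 160 = 30400.00, centroid at (95.00, 80.00).
removed quarter-circle: A = −¼π·40² = -1256.64, centroid at (173.02, 143.02).
ΣA = 29143.36 mm²
ΣAx_c = (30400.00)(95.00) + (-1256.64)(173.02) = 2670572.29 mm³
ΣAy_c = (30400.00)(80.00) + (-1256.64)(143.02) = 2252271.40 mm³
x_c = 2670572.29 / 29143.36 = 91.64 mm
y_c = 2252271.40 / 29143.36 = 77.28 mm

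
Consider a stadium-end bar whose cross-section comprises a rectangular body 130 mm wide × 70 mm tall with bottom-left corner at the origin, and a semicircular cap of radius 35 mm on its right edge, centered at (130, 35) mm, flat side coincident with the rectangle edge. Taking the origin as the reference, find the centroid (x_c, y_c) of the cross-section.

x_c = 78.94 mm, y_c = 35.00 mm

Part | A | x̄ᵢ | ȳᵢ | A·x̄ᵢ | A·ȳᵢ
rectangular body | 9100.00 | 65.00 | 35.00 | 591500.00 | 318500.00
semicircular end | 1924.23 | 144.85 | 35.00 | 278732.65 | 67347.89
Σ | 11024.23 |  |  | 870232.65 | 385847.89
x_c = 870232.65 / 11024.23 = 78.94 mm
y_c = 385847.89 / 11024.23 = 35.00 mm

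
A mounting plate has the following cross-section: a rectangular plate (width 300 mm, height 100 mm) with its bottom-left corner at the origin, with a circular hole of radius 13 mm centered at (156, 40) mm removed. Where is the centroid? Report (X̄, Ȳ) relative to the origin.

X̄ = 149.89 mm, Ȳ = 50.18 mm

Part | A | x̄ᵢ | ȳᵢ | A·x̄ᵢ | A·ȳᵢ
plate | 30000.00 | 150.00 | 50.00 | 4500000.00 | 1500000.00
hole | -530.93 | 156.00 | 40.00 | -82824.95 | -21237.17
Σ | 29469.07 |  |  | 4417175.05 | 1478762.83
X̄ = 4417175.05 / 29469.07 = 149.89 mm
Ȳ = 1478762.83 / 29469.07 = 50.18 mm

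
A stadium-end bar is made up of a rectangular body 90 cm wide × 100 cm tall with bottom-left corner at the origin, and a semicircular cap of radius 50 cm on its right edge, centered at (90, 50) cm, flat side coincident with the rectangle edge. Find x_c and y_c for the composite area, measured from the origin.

rectangular body: A = 90 × 100 = 9000.00, centroid at (45.00, 50.00).
semicircular end: A = ½π·50² = 3926.99, centroid at (111.22, 50.00).
ΣA = 12926.99 cm²
ΣAx_c = (9000.00)(45.00) + (3926.99)(111.22) = 841762.51 cm³
ΣAy_c = (9000.00)(50.00) + (3926.99)(50.00) = 646349.54 cm³
x_c = 841762.51 / 12926.99 = 65.12 cm
y_c = 646349.54 / 12926.99 = 50.00 cm

x_c = 65.12 cm, y_c = 50.00 cm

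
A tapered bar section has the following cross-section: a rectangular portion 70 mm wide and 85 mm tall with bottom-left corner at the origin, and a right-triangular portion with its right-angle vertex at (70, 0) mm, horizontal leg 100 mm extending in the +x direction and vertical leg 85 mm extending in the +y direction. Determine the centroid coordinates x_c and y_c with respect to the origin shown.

rectangular portion: A = 70 × 85 = 5950.00, centroid at (35.00, 42.50).
triangular portion: A = ½·100·85 = 4250.00, centroid at (103.33, 28.33).
ΣA = 10200.00 mm², ΣAx_c = 647416.67 mm³, ΣAy_c = 373291.67 mm³.
x_c = 647416.67/10200.00 = 63.47 mm; y_c = 373291.67/10200.00 = 36.60 mm.

x_c = 63.47 mm, y_c = 36.60 mm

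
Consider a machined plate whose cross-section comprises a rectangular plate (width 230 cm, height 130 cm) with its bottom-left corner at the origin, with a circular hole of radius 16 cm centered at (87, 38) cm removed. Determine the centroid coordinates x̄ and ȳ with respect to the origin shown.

plate: A = 230 × 130 = 29900.00, centroid at (115.00, 65.00).
hole: A = −π·16² = -804.25, centroid at (87.00, 38.00).
ΣA = 29095.75 cm²
ΣAx̄ = (29900.00)(115.00) + (-804.25)(87.00) = 3368530.45 cm³
ΣAȳ = (29900.00)(65.00) + (-804.25)(38.00) = 1912938.59 cm³
x̄ = 3368530.45 / 29095.75 = 115.77 cm
ȳ = 1912938.59 / 29095.75 = 65.75 cm

x̄ = 115.77 cm, ȳ = 65.75 cm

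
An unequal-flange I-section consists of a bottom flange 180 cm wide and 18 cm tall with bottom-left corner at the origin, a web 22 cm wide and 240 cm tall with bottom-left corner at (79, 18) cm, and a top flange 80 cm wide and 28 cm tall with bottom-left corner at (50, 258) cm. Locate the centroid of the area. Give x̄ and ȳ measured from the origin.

x̄ = 90.00 cm, ȳ = 127.05 cm

Part | A | x̄ᵢ | ȳᵢ | A·x̄ᵢ | A·ȳᵢ
bottom flange | 3240.00 | 90.00 | 9.00 | 291600.00 | 29160.00
web | 5280.00 | 90.00 | 138.00 | 475200.00 | 728640.00
top flange | 2240.00 | 90.00 | 272.00 | 201600.00 | 609280.00
Σ | 10760.00 |  |  | 968400.00 | 1367080.00
x̄ = 968400.00 / 10760.00 = 90.00 cm
ȳ = 1367080.00 / 10760.00 = 127.05 cm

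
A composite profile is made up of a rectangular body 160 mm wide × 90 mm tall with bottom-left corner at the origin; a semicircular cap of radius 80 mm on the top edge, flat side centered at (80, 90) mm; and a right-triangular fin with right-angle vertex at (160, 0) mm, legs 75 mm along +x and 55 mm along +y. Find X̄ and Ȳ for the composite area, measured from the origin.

rectangular body: A = 160 × 90 = 14400.00, centroid at (80.00, 45.00).
semicircular top: A = ½π·80² = 10053.10, centroid at (80.00, 123.95).
triangular fin: A = ½·75·55 = 2062.50, centroid at (185.00, 18.33).
ΣA = 26515.60 mm²
ΣAX̄ = (14400.00)(80.00) + (10053.10)(80.00) + (2062.50)(185.00) = 2337810.22 mm³
ΣAȲ = (14400.00)(45.00) + (10053.10)(123.95) + (2062.50)(18.33) = 1931924.52 mm³
X̄ = 2337810.22 / 26515.60 = 88.17 mm
Ȳ = 1931924.52 / 26515.60 = 72.86 mm

X̄ = 88.17 mm, Ȳ = 72.86 mm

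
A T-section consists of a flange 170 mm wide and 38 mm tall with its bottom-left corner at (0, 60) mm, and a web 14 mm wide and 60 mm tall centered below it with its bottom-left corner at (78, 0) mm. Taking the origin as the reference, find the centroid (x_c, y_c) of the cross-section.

x_c = 85.00 mm, y_c = 73.36 mm

web: A = 14 × 60 = 840.00, centroid at (85.00, 30.00).
flange: A = 170 × 38 = 6460.00, centroid at (85.00, 79.00).
ΣA = 7300.00 mm²
ΣAx_c = (840.00)(85.00) + (6460.00)(85.00) = 620500.00 mm³
ΣAy_c = (840.00)(30.00) + (6460.00)(79.00) = 535540.00 mm³
x_c = 620500.00 / 7300.00 = 85.00 mm
y_c = 535540.00 / 7300.00 = 73.36 mm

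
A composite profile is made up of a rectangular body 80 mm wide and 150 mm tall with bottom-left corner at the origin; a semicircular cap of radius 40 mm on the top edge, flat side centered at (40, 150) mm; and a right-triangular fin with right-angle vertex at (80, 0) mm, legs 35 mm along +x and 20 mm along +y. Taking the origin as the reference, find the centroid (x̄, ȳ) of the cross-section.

x̄ = 41.22 mm, ȳ = 88.94 mm

rectangular body: A = 80 × 150 = 12000.00, centroid at (40.00, 75.00).
semicircular top: A = ½π·40² = 2513.27, centroid at (40.00, 166.98).
triangular fin: A = ½·35·20 = 350.00, centroid at (91.67, 6.67).
ΣA = 14863.27 mm²
ΣAx̄ = (12000.00)(40.00) + (2513.27)(40.00) + (350.00)(91.67) = 612614.30 mm³
ΣAȳ = (12000.00)(75.00) + (2513.27)(166.98) + (350.00)(6.67) = 1321991.12 mm³
x̄ = 612614.30 / 14863.27 = 41.22 mm
ȳ = 1321991.12 / 14863.27 = 88.94 mm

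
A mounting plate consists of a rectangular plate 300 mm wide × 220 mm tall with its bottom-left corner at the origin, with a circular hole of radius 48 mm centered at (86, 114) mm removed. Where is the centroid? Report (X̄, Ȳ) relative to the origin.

Part | A | x̄ᵢ | ȳᵢ | A·x̄ᵢ | A·ȳᵢ
plate | 66000.00 | 150.00 | 110.00 | 9900000.00 | 7260000.00
hole | -7238.23 | 86.00 | 114.00 | -622487.73 | -825158.16
Σ | 58761.77 |  |  | 9277512.27 | 6434841.84
X̄ = 9277512.27 / 58761.77 = 157.88 mm
Ȳ = 6434841.84 / 58761.77 = 109.51 mm

X̄ = 157.88 mm, Ȳ = 109.51 mm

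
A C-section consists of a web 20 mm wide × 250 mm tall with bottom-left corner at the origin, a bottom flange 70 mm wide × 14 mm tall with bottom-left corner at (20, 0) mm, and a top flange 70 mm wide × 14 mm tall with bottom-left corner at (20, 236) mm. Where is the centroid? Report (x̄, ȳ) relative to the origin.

web: A = 20 × 250 = 5000.00, centroid at (10.00, 125.00).
bottom flange: A = 70 × 14 = 980.00, centroid at (55.00, 7.00).
top flange: A = 70 × 14 = 980.00, centroid at (55.00, 243.00).
ΣA = 6960.00 mm², ΣAx̄ = 157800.00 mm³, ΣAȳ = 870000.00 mm³.
x̄ = 157800.00/6960.00 = 22.67 mm; ȳ = 870000.00/6960.00 = 125.00 mm.

x̄ = 22.67 mm, ȳ = 125.00 mm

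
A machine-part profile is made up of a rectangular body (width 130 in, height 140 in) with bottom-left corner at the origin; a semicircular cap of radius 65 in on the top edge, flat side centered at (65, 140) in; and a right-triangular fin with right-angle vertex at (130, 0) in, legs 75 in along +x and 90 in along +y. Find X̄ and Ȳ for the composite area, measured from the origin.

Part | A | x̄ᵢ | ȳᵢ | A·x̄ᵢ | A·ȳᵢ
rectangular body | 18200.00 | 65.00 | 70.00 | 1183000.00 | 1274000.00
semicircular top | 6636.61 | 65.00 | 167.59 | 431379.94 | 1112209.36
triangular fin | 3375.00 | 155.00 | 30.00 | 523125.00 | 101250.00
Σ | 28211.61 |  |  | 2137504.94 | 2487459.36
X̄ = 2137504.94 / 28211.61 = 75.77 in
Ȳ = 2487459.36 / 28211.61 = 88.17 in

X̄ = 75.77 in, Ȳ = 88.17 in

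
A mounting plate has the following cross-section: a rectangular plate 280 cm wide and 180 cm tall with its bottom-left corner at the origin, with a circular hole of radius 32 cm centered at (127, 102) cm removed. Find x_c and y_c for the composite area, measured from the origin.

x_c = 140.89 cm, y_c = 89.18 cm

Part | A | x̄ᵢ | ȳᵢ | A·x̄ᵢ | A·ȳᵢ
plate | 50400.00 | 140.00 | 90.00 | 7056000.00 | 4536000.00
hole | -3216.99 | 127.00 | 102.00 | -408557.84 | -328133.07
Σ | 47183.01 |  |  | 6647442.16 | 4207866.93
x_c = 6647442.16 / 47183.01 = 140.89 cm
y_c = 4207866.93 / 47183.01 = 89.18 cm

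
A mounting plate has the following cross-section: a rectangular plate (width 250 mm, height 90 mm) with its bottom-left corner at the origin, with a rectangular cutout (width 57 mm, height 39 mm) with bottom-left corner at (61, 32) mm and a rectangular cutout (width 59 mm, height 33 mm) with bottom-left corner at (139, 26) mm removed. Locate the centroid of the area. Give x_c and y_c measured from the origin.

x_c = 124.68 mm, y_c = 44.48 mm

Part | A | x̄ᵢ | ȳᵢ | A·x̄ᵢ | A·ȳᵢ
plate | 22500.00 | 125.00 | 45.00 | 2812500.00 | 1012500.00
hole 1 | -2223.00 | 89.50 | 51.50 | -198958.50 | -114484.50
hole 2 | -1947.00 | 168.50 | 42.50 | -328069.50 | -82747.50
Σ | 18330.00 |  |  | 2285472.00 | 815268.00
x_c = 2285472.00 / 18330.00 = 124.68 mm
y_c = 815268.00 / 18330.00 = 44.48 mm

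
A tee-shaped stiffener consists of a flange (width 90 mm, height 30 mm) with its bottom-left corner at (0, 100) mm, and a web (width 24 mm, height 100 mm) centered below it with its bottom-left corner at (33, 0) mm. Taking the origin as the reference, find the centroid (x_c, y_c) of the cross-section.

x_c = 45.00 mm, y_c = 84.41 mm

Part | A | x̄ᵢ | ȳᵢ | A·x̄ᵢ | A·ȳᵢ
web | 2400.00 | 45.00 | 50.00 | 108000.00 | 120000.00
flange | 2700.00 | 45.00 | 115.00 | 121500.00 | 310500.00
Σ | 5100.00 |  |  | 229500.00 | 430500.00
x_c = 229500.00 / 5100.00 = 45.00 mm
y_c = 430500.00 / 5100.00 = 84.41 mm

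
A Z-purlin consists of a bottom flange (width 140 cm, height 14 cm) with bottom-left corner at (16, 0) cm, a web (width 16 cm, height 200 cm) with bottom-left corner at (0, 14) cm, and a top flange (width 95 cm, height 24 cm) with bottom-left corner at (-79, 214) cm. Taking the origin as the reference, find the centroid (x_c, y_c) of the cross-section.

Part | A | x̄ᵢ | ȳᵢ | A·x̄ᵢ | A·ȳᵢ
bottom flange | 1960.00 | 86.00 | 7.00 | 168560.00 | 13720.00
web | 3200.00 | 8.00 | 114.00 | 25600.00 | 364800.00
top flange | 2280.00 | -31.50 | 226.00 | -71820.00 | 515280.00
Σ | 7440.00 |  |  | 122340.00 | 893800.00
x_c = 122340.00 / 7440.00 = 16.44 cm
y_c = 893800.00 / 7440.00 = 120.13 cm

x_c = 16.44 cm, y_c = 120.13 cm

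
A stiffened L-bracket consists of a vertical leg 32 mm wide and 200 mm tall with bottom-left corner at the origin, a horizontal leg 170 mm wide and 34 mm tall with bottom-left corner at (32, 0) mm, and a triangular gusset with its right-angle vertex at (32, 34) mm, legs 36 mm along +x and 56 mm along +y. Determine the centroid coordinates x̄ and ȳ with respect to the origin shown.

x̄ = 62.41 mm, ȳ = 60.01 mm

vertical leg: A = 32 × 200 = 6400.00, centroid at (16.00, 100.00).
horizontal leg: A = 170 × 34 = 5780.00, centroid at (117.00, 17.00).
gusset: A = ½·36·56 = 1008.00, centroid at (44.00, 52.67).
ΣA = 13188.00 mm², ΣAx̄ = 823012.00 mm³, ΣAȳ = 791348.00 mm³.
x̄ = 823012.00/13188.00 = 62.41 mm; ȳ = 791348.00/13188.00 = 60.01 mm.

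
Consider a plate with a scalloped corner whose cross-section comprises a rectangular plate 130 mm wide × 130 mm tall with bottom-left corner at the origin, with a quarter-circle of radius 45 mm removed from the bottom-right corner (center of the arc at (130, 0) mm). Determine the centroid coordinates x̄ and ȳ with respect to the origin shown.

x̄ = 60.23 mm, ȳ = 69.77 mm

Part | A | x̄ᵢ | ȳᵢ | A·x̄ᵢ | A·ȳᵢ
plate | 16900.00 | 65.00 | 65.00 | 1098500.00 | 1098500.00
removed quarter-circle | -1590.43 | 110.90 | 19.10 | -176381.07 | -30375.00
Σ | 15309.57 |  |  | 922118.93 | 1068125.00
x̄ = 922118.93 / 15309.57 = 60.23 mm
ȳ = 1068125.00 / 15309.57 = 69.77 mm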